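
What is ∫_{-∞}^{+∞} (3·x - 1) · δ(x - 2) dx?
5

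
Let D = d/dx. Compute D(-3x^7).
- 21 x^{6}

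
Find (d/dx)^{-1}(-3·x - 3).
- \frac{3 x^{2}}{2} - 3 x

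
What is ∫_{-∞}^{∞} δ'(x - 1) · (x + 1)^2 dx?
-4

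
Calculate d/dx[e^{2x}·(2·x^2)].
4 x \left(x + 1\right) e^{2 x}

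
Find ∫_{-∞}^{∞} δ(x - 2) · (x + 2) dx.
4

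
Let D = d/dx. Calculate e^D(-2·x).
- 2 x - 2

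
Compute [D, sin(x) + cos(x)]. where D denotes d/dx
- \sin{\left(x \right)} + \cos{\left(x \right)}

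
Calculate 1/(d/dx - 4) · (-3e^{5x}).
- 3 e^{5 x}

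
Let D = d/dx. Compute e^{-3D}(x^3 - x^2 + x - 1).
x^{3} - 10 x^{2} + 34 x - 40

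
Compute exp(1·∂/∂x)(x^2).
x^{2} + 2 x + 1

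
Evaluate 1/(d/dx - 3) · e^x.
- \frac{e^{x}}{2}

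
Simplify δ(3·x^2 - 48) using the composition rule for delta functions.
\frac{\delta(x - 4) + \delta(x + 4)}{24}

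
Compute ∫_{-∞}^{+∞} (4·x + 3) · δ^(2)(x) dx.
0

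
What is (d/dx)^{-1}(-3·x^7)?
- \frac{3 x^{8}}{8}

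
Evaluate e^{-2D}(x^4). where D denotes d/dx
x^{4} - 8 x^{3} + 24 x^{2} - 32 x + 16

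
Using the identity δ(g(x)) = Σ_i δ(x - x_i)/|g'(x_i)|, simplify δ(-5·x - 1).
\frac{\delta(x + 1/5)}{5}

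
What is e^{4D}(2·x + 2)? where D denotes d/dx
2 x + 10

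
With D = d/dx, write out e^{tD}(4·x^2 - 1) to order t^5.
4 t^{2} + 8 t x + 4 x^{2} - 1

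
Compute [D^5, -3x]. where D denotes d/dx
-15D^{4}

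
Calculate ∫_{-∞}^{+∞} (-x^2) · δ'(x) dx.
0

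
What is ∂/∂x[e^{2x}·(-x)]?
\left(- 2 x - 1\right) e^{2 x}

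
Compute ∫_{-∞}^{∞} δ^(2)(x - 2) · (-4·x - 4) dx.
0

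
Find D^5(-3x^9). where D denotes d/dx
- 45360 x^{4}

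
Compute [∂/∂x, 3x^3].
9 x^{2}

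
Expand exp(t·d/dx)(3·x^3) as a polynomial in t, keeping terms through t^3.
3 t^{3} + 9 t^{2} x + 9 t x^{2} + 3 x^{3}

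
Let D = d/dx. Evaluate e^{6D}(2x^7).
2 x^{7} + 84 x^{6} + 1512 x^{5} + 15120 x^{4} + 90720 x^{3} + 326592 x^{2} + 653184 x + 559872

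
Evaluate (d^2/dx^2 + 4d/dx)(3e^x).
15 e^{x}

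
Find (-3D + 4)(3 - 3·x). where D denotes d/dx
21 - 12 x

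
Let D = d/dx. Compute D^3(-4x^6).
- 480 x^{3}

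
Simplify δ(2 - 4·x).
\frac{\delta(x - 1/2)}{4}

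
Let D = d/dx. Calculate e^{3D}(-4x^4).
- 4 x^{4} - 48 x^{3} - 216 x^{2} - 432 x - 324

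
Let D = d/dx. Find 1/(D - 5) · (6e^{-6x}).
- \frac{6 e^{- 6 x}}{11}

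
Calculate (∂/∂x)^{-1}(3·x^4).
\frac{3 x^{5}}{5}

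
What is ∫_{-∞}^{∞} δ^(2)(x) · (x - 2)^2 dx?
2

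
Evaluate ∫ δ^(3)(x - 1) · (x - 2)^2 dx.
0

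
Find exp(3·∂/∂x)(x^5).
x^{5} + 15 x^{4} + 90 x^{3} + 270 x^{2} + 405 x + 243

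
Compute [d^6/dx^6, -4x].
-24\frac{d^{5}}{dx^{5}}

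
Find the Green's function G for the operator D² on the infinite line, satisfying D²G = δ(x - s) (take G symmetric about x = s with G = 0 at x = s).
\frac{|x - s|}{2}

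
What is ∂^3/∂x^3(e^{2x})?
8 e^{2 x}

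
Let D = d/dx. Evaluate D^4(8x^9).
24192 x^{5}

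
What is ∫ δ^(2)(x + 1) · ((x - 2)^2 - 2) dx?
2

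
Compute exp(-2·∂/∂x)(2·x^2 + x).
2 x^{2} - 7 x + 6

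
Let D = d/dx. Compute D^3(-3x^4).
- 72 x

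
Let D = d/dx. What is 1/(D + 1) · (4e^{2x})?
\frac{4 e^{2 x}}{3}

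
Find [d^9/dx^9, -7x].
-63\frac{d^{8}}{dx^{8}}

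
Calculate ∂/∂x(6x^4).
24 x^{3}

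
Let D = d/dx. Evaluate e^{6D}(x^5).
x^{5} + 30 x^{4} + 360 x^{3} + 2160 x^{2} + 6480 x + 7776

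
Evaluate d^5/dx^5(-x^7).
- 2520 x^{2}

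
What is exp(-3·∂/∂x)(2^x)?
2^{x - 3}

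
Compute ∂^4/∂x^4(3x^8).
5040 x^{4}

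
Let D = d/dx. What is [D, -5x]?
-5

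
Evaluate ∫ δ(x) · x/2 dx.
0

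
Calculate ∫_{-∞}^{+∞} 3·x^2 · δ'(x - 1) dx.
-6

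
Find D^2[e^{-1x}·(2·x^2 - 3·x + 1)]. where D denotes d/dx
\left(2 x^{2} - 11 x + 11\right) e^{- x}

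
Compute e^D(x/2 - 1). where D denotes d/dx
\frac{x}{2} - \frac{1}{2}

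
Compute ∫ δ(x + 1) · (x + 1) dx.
0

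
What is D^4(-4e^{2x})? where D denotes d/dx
- 64 e^{2 x}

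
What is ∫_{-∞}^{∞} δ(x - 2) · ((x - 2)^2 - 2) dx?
-2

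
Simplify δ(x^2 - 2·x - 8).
\frac{\delta(x - 4) + \delta(x + 2)}{6}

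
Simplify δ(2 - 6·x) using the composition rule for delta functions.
\frac{\delta(x - 1/3)}{6}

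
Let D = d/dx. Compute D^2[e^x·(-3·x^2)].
3 \left(- x^{2} - 4 x - 2\right) e^{x}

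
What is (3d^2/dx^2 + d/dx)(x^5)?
5 x^{3} \left(x + 12\right)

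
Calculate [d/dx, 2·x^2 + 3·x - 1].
4 x + 3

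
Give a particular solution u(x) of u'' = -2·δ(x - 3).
-|x - 3|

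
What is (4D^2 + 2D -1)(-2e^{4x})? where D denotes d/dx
- 142 e^{4 x}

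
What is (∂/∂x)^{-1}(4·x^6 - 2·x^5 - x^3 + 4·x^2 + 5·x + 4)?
\frac{4 x^{7}}{7} - \frac{x^{6}}{3} - \frac{x^{4}}{4} + \frac{4 x^{3}}{3} + \frac{5 x^{2}}{2} + 4 x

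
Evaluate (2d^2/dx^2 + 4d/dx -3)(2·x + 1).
5 - 6 x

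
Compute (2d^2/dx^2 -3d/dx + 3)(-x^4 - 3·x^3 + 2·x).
- 3 x^{4} + 3 x^{3} + 3 x^{2} - 30 x - 6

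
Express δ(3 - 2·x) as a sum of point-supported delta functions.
\frac{\delta(x - 3/2)}{2}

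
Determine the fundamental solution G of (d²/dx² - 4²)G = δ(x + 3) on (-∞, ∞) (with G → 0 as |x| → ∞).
-\frac{e^{-4|x + 3|}}{8}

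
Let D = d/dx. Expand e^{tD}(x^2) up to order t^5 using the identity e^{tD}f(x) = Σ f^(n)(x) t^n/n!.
t^{2} + 2 t x + x^{2}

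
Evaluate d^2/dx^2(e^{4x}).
16 e^{4 x}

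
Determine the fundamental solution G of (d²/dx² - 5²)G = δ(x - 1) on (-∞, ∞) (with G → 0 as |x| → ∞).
-\frac{e^{-5|x - 1|}}{10}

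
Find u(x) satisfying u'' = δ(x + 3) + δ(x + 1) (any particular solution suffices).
\frac{|x + 3|}{2} + \frac{|x + 1|}{2}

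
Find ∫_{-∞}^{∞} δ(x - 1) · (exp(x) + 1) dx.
1 + e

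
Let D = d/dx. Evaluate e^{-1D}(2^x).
2^{x - 1}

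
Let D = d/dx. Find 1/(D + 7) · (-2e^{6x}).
- \frac{2 e^{6 x}}{13}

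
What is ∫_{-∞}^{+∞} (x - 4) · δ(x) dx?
-4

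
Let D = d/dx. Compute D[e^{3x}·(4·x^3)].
12 x^{2} \left(x + 1\right) e^{3 x}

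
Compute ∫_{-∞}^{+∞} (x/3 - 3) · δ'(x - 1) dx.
- \frac{1}{3}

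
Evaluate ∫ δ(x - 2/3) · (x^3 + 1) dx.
\frac{35}{27}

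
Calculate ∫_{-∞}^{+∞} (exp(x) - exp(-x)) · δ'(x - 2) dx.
- 2 \cosh{\left(2 \right)}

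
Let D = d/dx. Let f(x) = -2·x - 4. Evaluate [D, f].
-2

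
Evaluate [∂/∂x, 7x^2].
14 x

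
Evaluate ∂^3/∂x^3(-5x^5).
- 300 x^{2}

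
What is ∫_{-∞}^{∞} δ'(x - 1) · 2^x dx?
- \log{\left(4 \right)}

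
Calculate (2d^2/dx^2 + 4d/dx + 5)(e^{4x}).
53 e^{4 x}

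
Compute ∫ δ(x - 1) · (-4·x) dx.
-4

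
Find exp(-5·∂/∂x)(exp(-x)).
e^{5 - x}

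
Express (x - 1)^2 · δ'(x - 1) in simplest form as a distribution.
0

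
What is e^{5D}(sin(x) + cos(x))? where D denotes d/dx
\sqrt{2} \sin{\left(x + \frac{\pi}{4} + 5 \right)}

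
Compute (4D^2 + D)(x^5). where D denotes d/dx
5 x^{3} \left(x + 16\right)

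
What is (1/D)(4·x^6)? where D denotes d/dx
\frac{4 x^{7}}{7}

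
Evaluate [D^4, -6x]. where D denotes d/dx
-24D^{3}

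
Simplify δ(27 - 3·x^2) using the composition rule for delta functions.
\frac{\delta(x - 3) + \delta(x + 3)}{18}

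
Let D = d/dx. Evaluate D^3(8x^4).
192 x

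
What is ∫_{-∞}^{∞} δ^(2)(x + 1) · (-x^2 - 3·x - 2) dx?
-2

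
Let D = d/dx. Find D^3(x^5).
60 x^{2}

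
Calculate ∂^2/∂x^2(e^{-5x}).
25 e^{- 5 x}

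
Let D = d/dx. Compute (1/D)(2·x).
x^{2}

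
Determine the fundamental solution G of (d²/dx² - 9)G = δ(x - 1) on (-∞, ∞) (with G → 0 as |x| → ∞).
-\frac{e^{-3|x - 1|}}{6}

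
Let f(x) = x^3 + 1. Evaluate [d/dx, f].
3 x^{2}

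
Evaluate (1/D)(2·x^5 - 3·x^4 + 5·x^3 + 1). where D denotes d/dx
\frac{x^{6}}{3} - \frac{3 x^{5}}{5} + \frac{5 x^{4}}{4} + x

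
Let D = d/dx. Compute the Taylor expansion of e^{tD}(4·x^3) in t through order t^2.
4 x \left(3 t^{2} + 3 t x + x^{2}\right)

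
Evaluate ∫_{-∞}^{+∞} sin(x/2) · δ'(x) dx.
- \frac{1}{2}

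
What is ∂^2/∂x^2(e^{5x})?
25 e^{5 x}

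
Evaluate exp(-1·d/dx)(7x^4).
7 x^{4} - 28 x^{3} + 42 x^{2} - 28 x + 7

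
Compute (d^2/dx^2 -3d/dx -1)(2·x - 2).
- 2 x - 4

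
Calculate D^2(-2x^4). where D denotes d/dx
- 24 x^{2}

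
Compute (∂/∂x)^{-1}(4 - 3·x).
- \frac{3 x^{2}}{2} + 4 x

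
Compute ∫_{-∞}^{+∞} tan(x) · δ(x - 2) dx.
\tan{\left(2 \right)}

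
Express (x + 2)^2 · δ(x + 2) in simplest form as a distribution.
0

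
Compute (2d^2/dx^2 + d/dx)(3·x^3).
9 x \left(x + 4\right)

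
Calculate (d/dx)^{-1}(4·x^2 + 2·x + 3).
\frac{4 x^{3}}{3} + x^{2} + 3 x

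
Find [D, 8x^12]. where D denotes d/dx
96 x^{11}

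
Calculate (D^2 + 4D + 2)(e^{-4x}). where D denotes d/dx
2 e^{- 4 x}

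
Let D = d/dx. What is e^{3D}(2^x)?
2^{x + 3}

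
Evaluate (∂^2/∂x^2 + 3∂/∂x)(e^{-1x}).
- 2 e^{- x}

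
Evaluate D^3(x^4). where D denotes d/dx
24 x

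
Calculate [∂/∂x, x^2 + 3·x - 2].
2 x + 3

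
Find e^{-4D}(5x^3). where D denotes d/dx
5 x^{3} - 60 x^{2} + 240 x - 320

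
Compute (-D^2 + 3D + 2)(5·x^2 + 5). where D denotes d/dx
10 x \left(x + 3\right)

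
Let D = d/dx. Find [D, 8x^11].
88 x^{10}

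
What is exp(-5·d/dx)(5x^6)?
5 x^{6} - 150 x^{5} + 1875 x^{4} - 12500 x^{3} + 46875 x^{2} - 93750 x + 78125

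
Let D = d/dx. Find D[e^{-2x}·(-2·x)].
2 \left(2 x - 1\right) e^{- 2 x}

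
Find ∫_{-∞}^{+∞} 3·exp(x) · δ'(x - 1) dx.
- 3 e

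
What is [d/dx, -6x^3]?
- 18 x^{2}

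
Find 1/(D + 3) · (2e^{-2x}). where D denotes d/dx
2 e^{- 2 x}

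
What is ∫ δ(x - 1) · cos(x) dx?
\cos{\left(1 \right)}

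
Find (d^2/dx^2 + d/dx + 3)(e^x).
5 e^{x}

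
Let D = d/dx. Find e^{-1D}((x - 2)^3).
x^{3} - 9 x^{2} + 27 x - 27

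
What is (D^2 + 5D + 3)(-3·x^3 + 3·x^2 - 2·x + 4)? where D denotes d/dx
- 9 x^{3} - 36 x^{2} + 6 x + 8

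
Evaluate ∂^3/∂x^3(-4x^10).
- 2880 x^{7}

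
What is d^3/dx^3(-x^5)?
- 60 x^{2}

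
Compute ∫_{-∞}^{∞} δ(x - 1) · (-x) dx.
-1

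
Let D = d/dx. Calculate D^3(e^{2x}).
8 e^{2 x}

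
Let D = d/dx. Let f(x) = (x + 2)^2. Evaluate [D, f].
2 x + 4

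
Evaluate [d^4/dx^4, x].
4\frac{d^{3}}{dx^{3}}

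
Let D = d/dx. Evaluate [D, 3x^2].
6 x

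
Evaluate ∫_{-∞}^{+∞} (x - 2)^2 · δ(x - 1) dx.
1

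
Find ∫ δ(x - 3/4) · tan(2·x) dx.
\tan{\left(\frac{3}{2} \right)}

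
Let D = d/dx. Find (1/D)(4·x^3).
x^{4}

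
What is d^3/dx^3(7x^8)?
2352 x^{5}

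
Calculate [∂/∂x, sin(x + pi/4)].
\cos{\left(x + \frac{\pi}{4} \right)}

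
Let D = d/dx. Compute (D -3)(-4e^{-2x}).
20 e^{- 2 x}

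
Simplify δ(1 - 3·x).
\frac{\delta(x - 1/3)}{3}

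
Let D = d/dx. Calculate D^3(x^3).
6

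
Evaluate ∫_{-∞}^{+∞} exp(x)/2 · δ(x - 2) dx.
\frac{e^{2}}{2}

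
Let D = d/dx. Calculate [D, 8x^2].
16 x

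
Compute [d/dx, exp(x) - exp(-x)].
2 \cosh{\left(x \right)}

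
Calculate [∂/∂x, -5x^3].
- 15 x^{2}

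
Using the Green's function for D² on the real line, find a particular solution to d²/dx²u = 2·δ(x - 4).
|x - 4|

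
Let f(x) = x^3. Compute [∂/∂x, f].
3 x^{2}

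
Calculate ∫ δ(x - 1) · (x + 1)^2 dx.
4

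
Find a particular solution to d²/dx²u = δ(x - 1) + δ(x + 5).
\frac{|x - 1|}{2} + \frac{|x + 5|}{2}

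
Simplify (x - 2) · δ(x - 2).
0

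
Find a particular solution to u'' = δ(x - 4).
\frac{|x - 4|}{2}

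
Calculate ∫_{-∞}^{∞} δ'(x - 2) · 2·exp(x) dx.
- 2 e^{2}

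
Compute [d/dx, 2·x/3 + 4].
\frac{2}{3}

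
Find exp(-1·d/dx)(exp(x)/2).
\frac{e^{x - 1}}{2}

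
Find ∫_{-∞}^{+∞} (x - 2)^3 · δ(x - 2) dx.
0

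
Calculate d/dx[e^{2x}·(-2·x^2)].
4 x \left(- x - 1\right) e^{2 x}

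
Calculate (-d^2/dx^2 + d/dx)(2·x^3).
6 x \left(x - 2\right)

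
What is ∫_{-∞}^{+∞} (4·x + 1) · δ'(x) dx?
-4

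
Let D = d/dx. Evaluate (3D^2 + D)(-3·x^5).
15 x^{3} \left(- x - 12\right)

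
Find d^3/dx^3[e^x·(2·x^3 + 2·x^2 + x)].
\left(2 x^{3} + 20 x^{2} + 49 x + 27\right) e^{x}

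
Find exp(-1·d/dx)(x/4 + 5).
\frac{x}{4} + \frac{19}{4}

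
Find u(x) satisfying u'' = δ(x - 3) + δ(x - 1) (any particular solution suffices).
\frac{|x - 3|}{2} + \frac{|x - 1|}{2}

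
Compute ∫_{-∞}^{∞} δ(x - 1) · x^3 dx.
1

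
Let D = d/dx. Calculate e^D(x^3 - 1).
x \left(x^{2} + 3 x + 3\right)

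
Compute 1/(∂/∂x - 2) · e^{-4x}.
- \frac{e^{- 4 x}}{6}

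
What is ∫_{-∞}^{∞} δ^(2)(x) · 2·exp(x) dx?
2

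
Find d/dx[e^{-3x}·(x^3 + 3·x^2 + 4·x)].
\left(- 3 x^{3} - 6 x^{2} - 6 x + 4\right) e^{- 3 x}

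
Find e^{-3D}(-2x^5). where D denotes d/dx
- 2 x^{5} + 30 x^{4} - 180 x^{3} + 540 x^{2} - 810 x + 486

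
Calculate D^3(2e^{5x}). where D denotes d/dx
250 e^{5 x}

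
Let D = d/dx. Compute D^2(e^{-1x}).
e^{- x}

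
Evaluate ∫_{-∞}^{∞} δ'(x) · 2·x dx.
-2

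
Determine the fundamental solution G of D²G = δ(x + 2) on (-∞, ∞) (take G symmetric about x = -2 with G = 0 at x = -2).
\frac{|x + 2|}{2}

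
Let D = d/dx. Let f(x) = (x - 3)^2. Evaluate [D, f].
2 x - 6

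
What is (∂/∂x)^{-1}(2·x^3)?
\frac{x^{4}}{2}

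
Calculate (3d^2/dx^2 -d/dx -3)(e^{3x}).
21 e^{3 x}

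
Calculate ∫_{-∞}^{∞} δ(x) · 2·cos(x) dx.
2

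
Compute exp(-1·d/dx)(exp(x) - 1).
e^{x - 1} - 1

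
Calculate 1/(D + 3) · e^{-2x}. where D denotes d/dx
e^{- 2 x}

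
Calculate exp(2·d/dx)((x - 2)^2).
x^{2}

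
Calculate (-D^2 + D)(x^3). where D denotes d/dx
3 x \left(x - 2\right)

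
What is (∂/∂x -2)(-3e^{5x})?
- 9 e^{5 x}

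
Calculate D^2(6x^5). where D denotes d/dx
120 x^{3}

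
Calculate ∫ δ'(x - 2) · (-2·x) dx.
2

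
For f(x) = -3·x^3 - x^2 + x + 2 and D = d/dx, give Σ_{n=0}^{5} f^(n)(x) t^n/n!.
- 3 t^{3} - t^{2} \left(9 x + 1\right) - t \left(9 x^{2} + 2 x - 1\right) - 3 x^{3} - x^{2} + x + 2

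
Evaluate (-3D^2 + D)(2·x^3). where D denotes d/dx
6 x \left(x - 6\right)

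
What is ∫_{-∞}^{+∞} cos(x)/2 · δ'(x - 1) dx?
\frac{\sin{\left(1 \right)}}{2}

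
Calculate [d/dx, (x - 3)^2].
2 x - 6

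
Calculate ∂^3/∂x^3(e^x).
e^{x}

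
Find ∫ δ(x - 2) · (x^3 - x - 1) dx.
5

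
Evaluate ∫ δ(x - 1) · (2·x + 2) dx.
4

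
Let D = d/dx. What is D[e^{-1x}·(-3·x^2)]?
3 x \left(x - 2\right) e^{- x}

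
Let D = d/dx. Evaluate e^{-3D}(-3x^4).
- 3 x^{4} + 36 x^{3} - 162 x^{2} + 324 x - 243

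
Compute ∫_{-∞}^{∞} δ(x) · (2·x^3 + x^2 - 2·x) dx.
0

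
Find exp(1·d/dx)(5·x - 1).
5 x + 4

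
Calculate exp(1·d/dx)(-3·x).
- 3 x - 3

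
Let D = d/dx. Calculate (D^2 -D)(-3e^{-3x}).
- 36 e^{- 3 x}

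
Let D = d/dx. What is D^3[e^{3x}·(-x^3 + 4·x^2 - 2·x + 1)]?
\left(- 27 x^{3} + 27 x^{2} + 108 x + 39\right) e^{3 x}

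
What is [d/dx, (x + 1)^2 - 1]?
2 x + 2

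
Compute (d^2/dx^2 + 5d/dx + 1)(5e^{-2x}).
- 25 e^{- 2 x}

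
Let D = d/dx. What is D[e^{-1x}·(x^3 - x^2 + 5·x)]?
\left(- x^{3} + 4 x^{2} - 7 x + 5\right) e^{- x}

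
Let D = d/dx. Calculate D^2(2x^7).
84 x^{5}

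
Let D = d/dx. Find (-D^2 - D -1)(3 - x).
x - 2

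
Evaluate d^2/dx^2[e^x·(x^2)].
\left(x^{2} + 4 x + 2\right) e^{x}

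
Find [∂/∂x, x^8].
8 x^{7}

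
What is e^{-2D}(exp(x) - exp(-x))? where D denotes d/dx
- e^{2 - x} + e^{x - 2}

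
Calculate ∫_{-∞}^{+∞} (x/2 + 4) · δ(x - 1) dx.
\frac{9}{2}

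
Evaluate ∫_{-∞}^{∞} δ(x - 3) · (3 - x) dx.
0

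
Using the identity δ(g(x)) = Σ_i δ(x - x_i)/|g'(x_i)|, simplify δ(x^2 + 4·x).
\frac{\delta(x + 4) + \delta(x)}{4}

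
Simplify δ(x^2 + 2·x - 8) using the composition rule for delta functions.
\frac{\delta(x + 4) + \delta(x - 2)}{6}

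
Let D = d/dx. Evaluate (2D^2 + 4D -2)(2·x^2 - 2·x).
4 x \left(5 - x\right)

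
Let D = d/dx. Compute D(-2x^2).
- 4 x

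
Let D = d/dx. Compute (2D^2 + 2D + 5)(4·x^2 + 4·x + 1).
20 x^{2} + 36 x + 29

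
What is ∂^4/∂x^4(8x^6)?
2880 x^{2}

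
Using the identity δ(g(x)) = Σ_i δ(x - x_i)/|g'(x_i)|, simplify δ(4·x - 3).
\frac{\delta(x - 3/4)}{4}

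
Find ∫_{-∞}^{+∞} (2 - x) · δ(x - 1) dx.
1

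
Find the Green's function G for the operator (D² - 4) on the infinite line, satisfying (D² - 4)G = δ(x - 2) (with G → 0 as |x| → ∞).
-\frac{e^{-2|x - 2|}}{4}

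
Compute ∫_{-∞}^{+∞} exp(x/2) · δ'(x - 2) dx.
- \frac{e}{2}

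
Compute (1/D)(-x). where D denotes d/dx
- \frac{x^{2}}{2}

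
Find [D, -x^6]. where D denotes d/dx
- 6 x^{5}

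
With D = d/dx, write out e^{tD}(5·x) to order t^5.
5 t + 5 x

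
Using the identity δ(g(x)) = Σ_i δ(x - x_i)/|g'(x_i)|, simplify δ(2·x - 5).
\frac{\delta(x - 5/2)}{2}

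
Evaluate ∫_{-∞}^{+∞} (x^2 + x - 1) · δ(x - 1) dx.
1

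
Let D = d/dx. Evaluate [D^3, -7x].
-21D^{2}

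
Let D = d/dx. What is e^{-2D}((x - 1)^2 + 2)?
x^{2} - 6 x + 11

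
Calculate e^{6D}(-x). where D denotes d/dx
- x - 6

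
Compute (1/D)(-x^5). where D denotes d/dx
- \frac{x^{6}}{6}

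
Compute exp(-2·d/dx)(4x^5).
4 x^{5} - 40 x^{4} + 160 x^{3} - 320 x^{2} + 320 x - 128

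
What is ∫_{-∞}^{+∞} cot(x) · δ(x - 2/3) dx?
\cot{\left(\frac{2}{3} \right)}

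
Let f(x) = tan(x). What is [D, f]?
\frac{1}{\cos^{2}{\left(x \right)}}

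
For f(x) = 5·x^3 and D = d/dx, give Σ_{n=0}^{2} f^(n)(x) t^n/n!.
5 x \left(3 t^{2} + 3 t x + x^{2}\right)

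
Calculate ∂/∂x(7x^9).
63 x^{8}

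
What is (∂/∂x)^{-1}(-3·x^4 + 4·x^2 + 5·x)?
- \frac{3 x^{5}}{5} + \frac{4 x^{3}}{3} + \frac{5 x^{2}}{2}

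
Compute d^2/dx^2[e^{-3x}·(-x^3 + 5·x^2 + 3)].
\left(- 9 x^{3} + 63 x^{2} - 66 x + 37\right) e^{- 3 x}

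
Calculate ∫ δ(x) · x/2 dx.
0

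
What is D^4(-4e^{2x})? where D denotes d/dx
- 64 e^{2 x}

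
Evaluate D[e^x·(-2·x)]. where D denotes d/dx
2 \left(- x - 1\right) e^{x}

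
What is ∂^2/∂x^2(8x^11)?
880 x^{9}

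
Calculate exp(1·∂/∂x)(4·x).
4 x + 4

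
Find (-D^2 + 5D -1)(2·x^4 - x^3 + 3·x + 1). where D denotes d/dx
- 2 x^{4} + 41 x^{3} - 39 x^{2} + 3 x + 14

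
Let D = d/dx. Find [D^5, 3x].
15D^{4}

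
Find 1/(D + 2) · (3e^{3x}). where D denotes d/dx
\frac{3 e^{3 x}}{5}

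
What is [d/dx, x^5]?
5 x^{4}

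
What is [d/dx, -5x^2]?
- 10 x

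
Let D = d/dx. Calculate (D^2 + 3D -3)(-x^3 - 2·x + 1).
3 x^{3} - 9 x^{2} - 9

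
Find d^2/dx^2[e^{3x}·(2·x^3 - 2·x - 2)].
6 \left(3 x^{3} + 6 x^{2} - x - 5\right) e^{3 x}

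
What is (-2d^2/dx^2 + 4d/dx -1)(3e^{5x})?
- 93 e^{5 x}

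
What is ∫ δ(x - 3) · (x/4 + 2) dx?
\frac{11}{4}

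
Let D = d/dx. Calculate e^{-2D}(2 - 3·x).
8 - 3 x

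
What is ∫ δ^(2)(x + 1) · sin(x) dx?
\sin{\left(1 \right)}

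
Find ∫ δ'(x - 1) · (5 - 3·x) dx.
3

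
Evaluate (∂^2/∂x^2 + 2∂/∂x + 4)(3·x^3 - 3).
12 x^{3} + 18 x^{2} + 18 x - 12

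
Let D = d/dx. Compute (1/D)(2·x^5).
\frac{x^{6}}{3}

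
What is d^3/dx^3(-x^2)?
0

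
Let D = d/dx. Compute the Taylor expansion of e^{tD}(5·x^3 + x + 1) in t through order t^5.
5 t^{3} + 15 t^{2} x + t \left(15 x^{2} + 1\right) + 5 x^{3} + x + 1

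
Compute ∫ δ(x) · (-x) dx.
0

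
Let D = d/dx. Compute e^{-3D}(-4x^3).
- 4 x^{3} + 36 x^{2} - 108 x + 108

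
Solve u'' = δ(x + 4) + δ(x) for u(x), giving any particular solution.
\frac{|x + 4|}{2} + \frac{|x|}{2}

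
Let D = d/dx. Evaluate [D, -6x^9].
- 54 x^{8}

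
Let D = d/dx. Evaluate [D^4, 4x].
16D^{3}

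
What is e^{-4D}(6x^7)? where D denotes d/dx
6 x^{7} - 168 x^{6} + 2016 x^{5} - 13440 x^{4} + 53760 x^{3} - 129024 x^{2} + 172032 x - 98304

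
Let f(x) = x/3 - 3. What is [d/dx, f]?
\frac{1}{3}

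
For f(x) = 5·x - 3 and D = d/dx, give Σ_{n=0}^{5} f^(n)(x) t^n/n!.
5 t + 5 x - 3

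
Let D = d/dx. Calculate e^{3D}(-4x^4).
- 4 x^{4} - 48 x^{3} - 216 x^{2} - 432 x - 324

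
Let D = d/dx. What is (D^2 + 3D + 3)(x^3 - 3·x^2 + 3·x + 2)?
3 x^{3} - 3 x + 9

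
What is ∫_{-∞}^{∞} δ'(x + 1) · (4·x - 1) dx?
-4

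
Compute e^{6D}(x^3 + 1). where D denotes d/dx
x^{3} + 18 x^{2} + 108 x + 217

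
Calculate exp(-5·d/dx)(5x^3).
5 x^{3} - 75 x^{2} + 375 x - 625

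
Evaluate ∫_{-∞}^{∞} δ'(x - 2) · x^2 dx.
-4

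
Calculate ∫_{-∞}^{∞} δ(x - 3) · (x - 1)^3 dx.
8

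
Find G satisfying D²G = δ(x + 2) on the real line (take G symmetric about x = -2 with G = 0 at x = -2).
\frac{|x + 2|}{2}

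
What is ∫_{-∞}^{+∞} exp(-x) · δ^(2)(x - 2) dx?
e^{-2}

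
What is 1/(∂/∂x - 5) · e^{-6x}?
- \frac{e^{- 6 x}}{11}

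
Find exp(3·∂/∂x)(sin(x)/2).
\frac{\sin{\left(x + 3 \right)}}{2}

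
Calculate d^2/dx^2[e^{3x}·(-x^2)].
\left(- 9 x^{2} - 12 x - 2\right) e^{3 x}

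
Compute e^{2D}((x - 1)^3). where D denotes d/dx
x^{3} + 3 x^{2} + 3 x + 1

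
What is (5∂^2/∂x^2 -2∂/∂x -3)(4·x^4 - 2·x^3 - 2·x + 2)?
- 12 x^{4} - 26 x^{3} + 252 x^{2} - 54 x - 2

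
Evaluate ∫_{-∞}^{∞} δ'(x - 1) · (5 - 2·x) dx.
2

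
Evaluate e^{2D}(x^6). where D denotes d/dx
x^{6} + 12 x^{5} + 60 x^{4} + 160 x^{3} + 240 x^{2} + 192 x + 64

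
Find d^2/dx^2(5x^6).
150 x^{4}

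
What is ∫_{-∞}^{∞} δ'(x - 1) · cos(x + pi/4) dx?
\sin{\left(\frac{\pi}{4} + 1 \right)}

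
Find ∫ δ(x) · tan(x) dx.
0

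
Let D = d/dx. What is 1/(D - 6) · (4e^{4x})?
- 2 e^{4 x}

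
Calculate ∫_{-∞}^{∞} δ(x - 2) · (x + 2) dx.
4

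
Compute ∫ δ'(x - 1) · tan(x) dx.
- \tan^{2}{\left(1 \right)} - 1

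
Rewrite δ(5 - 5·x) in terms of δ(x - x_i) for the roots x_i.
\frac{\delta(x - 1)}{5}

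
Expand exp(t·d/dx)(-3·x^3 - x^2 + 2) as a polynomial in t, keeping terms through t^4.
- 3 t^{3} - t^{2} \left(9 x + 1\right) - t x \left(9 x + 2\right) - 3 x^{3} - x^{2} + 2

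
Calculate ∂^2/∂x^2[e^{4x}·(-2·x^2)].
\left(- 32 x^{2} - 32 x - 4\right) e^{4 x}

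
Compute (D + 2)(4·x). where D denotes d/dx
8 x + 4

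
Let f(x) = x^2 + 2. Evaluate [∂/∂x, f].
2 x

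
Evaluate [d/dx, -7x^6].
- 42 x^{5}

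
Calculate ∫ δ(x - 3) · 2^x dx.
8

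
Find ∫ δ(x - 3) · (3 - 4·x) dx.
-9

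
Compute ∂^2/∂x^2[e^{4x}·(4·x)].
\left(64 x + 32\right) e^{4 x}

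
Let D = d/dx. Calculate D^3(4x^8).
1344 x^{5}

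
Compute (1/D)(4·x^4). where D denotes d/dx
\frac{4 x^{5}}{5}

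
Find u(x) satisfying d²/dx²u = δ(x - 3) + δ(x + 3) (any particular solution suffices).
\frac{|x - 3|}{2} + \frac{|x + 3|}{2}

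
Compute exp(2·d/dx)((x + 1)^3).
x^{3} + 9 x^{2} + 27 x + 27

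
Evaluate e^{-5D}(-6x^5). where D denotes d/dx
- 6 x^{5} + 150 x^{4} - 1500 x^{3} + 7500 x^{2} - 18750 x + 18750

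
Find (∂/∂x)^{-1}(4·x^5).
\frac{2 x^{6}}{3}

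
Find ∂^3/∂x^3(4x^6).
480 x^{3}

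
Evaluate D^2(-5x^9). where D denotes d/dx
- 360 x^{7}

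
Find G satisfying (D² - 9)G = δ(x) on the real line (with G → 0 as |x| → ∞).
-\frac{e^{-3|x|}}{6}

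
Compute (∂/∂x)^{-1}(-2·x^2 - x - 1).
- \frac{2 x^{3}}{3} - \frac{x^{2}}{2} - x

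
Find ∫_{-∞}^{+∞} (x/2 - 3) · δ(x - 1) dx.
- \frac{5}{2}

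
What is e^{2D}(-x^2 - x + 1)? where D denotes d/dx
- x^{2} - 5 x - 5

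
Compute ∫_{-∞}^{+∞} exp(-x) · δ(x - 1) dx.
e^{-1}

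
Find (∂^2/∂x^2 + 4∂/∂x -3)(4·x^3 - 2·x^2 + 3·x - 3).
- 12 x^{3} + 54 x^{2} - x + 17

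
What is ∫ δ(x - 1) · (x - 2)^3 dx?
-1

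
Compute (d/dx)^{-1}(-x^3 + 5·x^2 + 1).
- \frac{x^{4}}{4} + \frac{5 x^{3}}{3} + x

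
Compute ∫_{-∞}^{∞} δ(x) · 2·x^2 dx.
0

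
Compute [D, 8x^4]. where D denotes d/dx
32 x^{3}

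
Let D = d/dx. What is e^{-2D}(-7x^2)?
- 7 x^{2} + 28 x - 28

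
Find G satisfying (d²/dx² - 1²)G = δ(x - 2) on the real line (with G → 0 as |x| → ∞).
-\frac{e^{-|x - 2|}}{2}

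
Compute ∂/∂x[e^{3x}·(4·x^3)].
12 x^{2} \left(x + 1\right) e^{3 x}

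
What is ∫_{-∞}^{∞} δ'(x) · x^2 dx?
0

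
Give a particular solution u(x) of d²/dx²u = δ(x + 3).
\frac{|x + 3|}{2}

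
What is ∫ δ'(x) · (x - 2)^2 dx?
4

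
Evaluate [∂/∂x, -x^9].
- 9 x^{8}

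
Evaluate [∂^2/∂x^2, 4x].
8\frac{d}{dx}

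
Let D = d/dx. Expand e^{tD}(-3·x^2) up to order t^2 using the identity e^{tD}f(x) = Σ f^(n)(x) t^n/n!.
- 3 t^{2} - 6 t x - 3 x^{2}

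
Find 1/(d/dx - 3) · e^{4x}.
e^{4 x}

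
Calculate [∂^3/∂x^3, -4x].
-12\frac{d^{2}}{dx^{2}}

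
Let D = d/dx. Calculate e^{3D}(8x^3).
8 x^{3} + 72 x^{2} + 216 x + 216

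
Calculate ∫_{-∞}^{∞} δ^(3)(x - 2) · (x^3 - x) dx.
-6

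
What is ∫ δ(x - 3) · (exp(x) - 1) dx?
-1 + e^{3}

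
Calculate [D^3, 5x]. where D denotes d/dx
15D^{2}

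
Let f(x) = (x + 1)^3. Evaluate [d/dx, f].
3 \left(x + 1\right)^{2}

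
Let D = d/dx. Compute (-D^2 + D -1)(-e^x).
e^{x}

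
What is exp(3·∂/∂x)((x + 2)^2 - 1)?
x^{2} + 10 x + 24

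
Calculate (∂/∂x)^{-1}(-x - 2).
- \frac{x^{2}}{2} - 2 x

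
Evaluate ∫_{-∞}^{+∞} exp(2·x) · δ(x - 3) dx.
e^{6}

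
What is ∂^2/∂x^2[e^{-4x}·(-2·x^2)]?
4 \left(- 8 x^{2} + 8 x - 1\right) e^{- 4 x}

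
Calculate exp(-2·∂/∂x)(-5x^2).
- 5 x^{2} + 20 x - 20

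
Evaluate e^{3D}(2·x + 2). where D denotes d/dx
2 x + 8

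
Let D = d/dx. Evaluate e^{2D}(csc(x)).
\csc{\left(x + 2 \right)}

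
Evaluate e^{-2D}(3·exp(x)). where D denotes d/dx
3 e^{x - 2}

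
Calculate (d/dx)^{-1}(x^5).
\frac{x^{6}}{6}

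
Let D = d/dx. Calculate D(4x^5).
20 x^{4}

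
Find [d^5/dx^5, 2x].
10\frac{d^{4}}{dx^{4}}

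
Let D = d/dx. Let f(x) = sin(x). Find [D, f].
\cos{\left(x \right)}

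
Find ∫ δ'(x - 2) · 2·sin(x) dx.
- 2 \cos{\left(2 \right)}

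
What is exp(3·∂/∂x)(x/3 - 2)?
\frac{x}{3} - 1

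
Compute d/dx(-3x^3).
- 9 x^{2}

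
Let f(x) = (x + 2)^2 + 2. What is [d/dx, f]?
2 x + 4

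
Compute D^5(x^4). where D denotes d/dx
0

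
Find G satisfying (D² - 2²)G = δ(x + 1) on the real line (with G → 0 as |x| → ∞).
-\frac{e^{-2|x + 1|}}{4}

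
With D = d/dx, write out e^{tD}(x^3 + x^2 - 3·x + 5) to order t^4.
t^{3} + t^{2} \left(3 x + 1\right) + t \left(3 x^{2} + 2 x - 3\right) + x^{3} + x^{2} - 3 x + 5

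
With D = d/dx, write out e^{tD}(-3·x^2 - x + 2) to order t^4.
- 3 t^{2} - t \left(6 x + 1\right) - 3 x^{2} - x + 2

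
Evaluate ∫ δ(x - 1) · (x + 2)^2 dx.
9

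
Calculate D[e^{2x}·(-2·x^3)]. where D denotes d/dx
x^{2} \left(- 4 x - 6\right) e^{2 x}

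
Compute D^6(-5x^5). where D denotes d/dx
0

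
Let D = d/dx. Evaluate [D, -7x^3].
- 21 x^{2}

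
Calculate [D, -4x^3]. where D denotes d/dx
- 12 x^{2}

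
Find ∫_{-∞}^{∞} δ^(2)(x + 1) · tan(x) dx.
- 2 \tan^{3}{\left(1 \right)} - 2 \tan{\left(1 \right)}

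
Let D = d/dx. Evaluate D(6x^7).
42 x^{6}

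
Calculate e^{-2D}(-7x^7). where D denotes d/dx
- 7 x^{7} + 98 x^{6} - 588 x^{5} + 1960 x^{4} - 3920 x^{3} + 4704 x^{2} - 3136 x + 896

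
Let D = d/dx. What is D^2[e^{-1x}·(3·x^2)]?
3 \left(x^{2} - 4 x + 2\right) e^{- x}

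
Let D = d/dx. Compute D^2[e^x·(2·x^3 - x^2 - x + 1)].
\left(2 x^{3} + 11 x^{2} + 7 x - 3\right) e^{x}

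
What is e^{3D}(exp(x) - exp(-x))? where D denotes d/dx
2 \sinh{\left(x + 3 \right)}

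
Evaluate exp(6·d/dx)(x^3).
x^{3} + 18 x^{2} + 108 x + 216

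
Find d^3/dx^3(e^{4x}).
64 e^{4 x}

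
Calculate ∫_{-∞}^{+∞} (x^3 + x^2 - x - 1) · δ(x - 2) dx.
9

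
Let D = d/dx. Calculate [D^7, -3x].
-21D^{6}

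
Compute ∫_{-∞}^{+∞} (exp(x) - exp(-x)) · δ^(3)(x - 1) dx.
- 2 \cosh{\left(1 \right)}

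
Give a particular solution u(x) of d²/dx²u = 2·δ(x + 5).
|x + 5|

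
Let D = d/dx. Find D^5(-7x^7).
- 17640 x^{2}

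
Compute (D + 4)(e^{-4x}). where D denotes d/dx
0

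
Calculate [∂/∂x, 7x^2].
14 x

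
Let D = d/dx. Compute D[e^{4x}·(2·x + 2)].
\left(8 x + 10\right) e^{4 x}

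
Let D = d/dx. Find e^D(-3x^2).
- 3 x^{2} - 6 x - 3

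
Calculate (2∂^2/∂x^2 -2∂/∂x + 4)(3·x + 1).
12 x - 2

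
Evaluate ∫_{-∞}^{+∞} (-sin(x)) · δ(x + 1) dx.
\sin{\left(1 \right)}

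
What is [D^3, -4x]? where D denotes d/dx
-12D^{2}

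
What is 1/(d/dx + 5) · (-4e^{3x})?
- \frac{e^{3 x}}{2}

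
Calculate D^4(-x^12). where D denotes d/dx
- 11880 x^{8}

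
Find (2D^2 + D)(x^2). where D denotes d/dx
2 x + 4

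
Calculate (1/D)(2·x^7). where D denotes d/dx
\frac{x^{8}}{4}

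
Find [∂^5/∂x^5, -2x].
-10\frac{d^{4}}{dx^{4}}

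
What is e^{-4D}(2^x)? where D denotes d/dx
2^{x - 4}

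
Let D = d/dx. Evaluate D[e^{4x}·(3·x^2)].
6 x \left(2 x + 1\right) e^{4 x}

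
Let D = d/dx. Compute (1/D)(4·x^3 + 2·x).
x^{4} + x^{2}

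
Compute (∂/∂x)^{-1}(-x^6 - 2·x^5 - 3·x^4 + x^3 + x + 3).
- \frac{x^{7}}{7} - \frac{x^{6}}{3} - \frac{3 x^{5}}{5} + \frac{x^{4}}{4} + \frac{x^{2}}{2} + 3 x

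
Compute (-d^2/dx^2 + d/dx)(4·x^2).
8 x - 8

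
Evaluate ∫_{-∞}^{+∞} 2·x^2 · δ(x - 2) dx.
8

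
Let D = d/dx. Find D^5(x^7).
2520 x^{2}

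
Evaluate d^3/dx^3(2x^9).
1008 x^{6}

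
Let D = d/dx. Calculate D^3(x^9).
504 x^{6}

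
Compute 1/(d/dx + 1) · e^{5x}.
\frac{e^{5 x}}{6}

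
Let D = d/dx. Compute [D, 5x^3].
15 x^{2}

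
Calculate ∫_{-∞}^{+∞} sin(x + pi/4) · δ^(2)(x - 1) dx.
- \sin{\left(\frac{\pi}{4} + 1 \right)}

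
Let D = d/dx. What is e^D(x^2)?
x^{2} + 2 x + 1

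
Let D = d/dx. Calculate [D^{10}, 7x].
70D^{9}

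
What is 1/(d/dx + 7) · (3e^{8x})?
\frac{e^{8 x}}{5}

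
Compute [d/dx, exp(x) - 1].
e^{x}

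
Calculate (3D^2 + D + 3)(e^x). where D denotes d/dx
7 e^{x}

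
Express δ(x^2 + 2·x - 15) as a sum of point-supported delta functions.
\frac{\delta(x - 3) + \delta(x + 5)}{8}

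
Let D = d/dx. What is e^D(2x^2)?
2 x^{2} + 4 x + 2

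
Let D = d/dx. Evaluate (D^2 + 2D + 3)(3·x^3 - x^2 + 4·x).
9 x^{3} + 15 x^{2} + 26 x + 6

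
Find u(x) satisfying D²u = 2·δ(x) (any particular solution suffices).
|x|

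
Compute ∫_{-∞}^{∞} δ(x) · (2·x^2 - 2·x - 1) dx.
-1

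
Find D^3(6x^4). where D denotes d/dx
144 x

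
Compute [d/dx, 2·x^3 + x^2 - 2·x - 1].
6 x^{2} + 2 x - 2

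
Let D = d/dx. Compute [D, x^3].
3 x^{2}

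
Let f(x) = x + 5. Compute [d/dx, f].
1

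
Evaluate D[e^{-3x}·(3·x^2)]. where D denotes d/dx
3 x \left(2 - 3 x\right) e^{- 3 x}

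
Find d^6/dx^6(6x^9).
362880 x^{3}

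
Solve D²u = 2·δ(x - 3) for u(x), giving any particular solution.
|x - 3|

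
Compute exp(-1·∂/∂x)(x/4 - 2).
\frac{x}{4} - \frac{9}{4}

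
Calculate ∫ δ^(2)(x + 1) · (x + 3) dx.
0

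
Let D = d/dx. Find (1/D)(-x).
- \frac{x^{2}}{2}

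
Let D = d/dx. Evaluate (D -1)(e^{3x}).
2 e^{3 x}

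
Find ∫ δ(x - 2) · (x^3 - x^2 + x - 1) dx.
5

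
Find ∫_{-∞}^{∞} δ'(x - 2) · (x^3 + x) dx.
-13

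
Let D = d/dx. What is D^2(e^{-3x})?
9 e^{- 3 x}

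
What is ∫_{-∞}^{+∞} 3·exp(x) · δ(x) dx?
3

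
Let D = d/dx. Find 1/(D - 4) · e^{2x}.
- \frac{e^{2 x}}{2}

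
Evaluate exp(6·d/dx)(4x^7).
4 x^{7} + 168 x^{6} + 3024 x^{5} + 30240 x^{4} + 181440 x^{3} + 653184 x^{2} + 1306368 x + 1119744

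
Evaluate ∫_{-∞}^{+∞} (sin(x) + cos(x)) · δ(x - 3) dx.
\cos{\left(3 \right)} + \sin{\left(3 \right)}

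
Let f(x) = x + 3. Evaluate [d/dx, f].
1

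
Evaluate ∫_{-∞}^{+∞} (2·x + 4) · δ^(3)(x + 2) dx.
0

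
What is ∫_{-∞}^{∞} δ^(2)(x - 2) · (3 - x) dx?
0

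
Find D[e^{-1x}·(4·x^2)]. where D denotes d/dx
4 x \left(2 - x\right) e^{- x}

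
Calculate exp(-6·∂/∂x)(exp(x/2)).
e^{\frac{x}{2} - 3}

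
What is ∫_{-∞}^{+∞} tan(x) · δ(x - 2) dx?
\tan{\left(2 \right)}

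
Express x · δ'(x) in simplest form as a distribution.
-\delta(x)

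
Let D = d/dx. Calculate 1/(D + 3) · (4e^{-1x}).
2 e^{- x}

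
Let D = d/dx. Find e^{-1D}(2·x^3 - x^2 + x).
2 x^{3} - 7 x^{2} + 9 x - 4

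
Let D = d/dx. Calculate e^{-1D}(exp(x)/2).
\frac{e^{x - 1}}{2}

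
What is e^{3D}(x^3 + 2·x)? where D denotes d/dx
x^{3} + 9 x^{2} + 29 x + 33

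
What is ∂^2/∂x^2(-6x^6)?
- 180 x^{4}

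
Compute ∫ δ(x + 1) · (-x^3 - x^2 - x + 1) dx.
2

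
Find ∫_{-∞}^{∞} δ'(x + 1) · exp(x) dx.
- \frac{1}{e}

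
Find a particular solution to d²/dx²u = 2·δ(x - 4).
|x - 4|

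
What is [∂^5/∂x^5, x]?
5\frac{d^{4}}{dx^{4}}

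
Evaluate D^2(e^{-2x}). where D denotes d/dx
4 e^{- 2 x}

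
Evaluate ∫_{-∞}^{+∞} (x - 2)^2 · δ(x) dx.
4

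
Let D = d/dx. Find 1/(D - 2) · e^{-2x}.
- \frac{e^{- 2 x}}{4}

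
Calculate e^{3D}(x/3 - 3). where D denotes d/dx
\frac{x}{3} - 2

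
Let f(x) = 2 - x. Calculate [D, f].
-1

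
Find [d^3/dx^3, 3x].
9\frac{d^{2}}{dx^{2}}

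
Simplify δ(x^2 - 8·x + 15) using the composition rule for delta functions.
\frac{\delta(x - 5) + \delta(x - 3)}{2}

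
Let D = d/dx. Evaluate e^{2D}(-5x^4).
- 5 x^{4} - 40 x^{3} - 120 x^{2} - 160 x - 80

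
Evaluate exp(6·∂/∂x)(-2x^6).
- 2 x^{6} - 72 x^{5} - 1080 x^{4} - 8640 x^{3} - 38880 x^{2} - 93312 x - 93312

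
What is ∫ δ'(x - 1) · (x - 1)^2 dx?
0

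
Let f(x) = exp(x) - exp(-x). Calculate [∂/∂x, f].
2 \cosh{\left(x \right)}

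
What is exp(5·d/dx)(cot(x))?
\cot{\left(x + 5 \right)}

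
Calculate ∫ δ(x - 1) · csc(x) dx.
\csc{\left(1 \right)}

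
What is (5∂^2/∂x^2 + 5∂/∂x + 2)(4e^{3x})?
248 e^{3 x}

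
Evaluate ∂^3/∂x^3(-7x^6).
- 840 x^{3}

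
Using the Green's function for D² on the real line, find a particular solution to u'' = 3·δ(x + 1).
\frac{3|x + 1|}{2}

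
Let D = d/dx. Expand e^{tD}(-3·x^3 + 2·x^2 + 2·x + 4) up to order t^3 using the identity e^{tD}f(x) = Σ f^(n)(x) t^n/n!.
- 3 t^{3} + t^{2} \left(2 - 9 x\right) + t \left(- 9 x^{2} + 4 x + 2\right) - 3 x^{3} + 2 x^{2} + 2 x + 4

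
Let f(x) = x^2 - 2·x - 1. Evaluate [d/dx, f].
2 x - 2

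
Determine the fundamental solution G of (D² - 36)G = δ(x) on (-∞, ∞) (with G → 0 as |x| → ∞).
-\frac{e^{-6|x|}}{12}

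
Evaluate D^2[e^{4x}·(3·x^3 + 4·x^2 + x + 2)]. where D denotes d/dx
\left(48 x^{3} + 136 x^{2} + 98 x + 48\right) e^{4 x}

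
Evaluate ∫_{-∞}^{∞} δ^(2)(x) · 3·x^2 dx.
6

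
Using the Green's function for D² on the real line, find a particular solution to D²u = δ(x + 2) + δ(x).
\frac{|x + 2|}{2} + \frac{|x|}{2}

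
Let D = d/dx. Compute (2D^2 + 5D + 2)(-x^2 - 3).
- 2 x^{2} - 10 x - 10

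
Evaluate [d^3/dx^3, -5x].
-15\frac{d^{2}}{dx^{2}}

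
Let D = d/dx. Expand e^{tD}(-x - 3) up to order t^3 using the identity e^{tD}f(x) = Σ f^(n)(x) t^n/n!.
- t - x - 3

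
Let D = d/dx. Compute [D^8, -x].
-8D^{7}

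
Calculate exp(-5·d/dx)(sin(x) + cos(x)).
\sqrt{2} \cos{\left(- x + \frac{\pi}{4} + 5 \right)}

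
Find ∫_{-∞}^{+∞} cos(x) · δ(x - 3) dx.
\cos{\left(3 \right)}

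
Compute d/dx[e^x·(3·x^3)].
3 x^{2} \left(x + 3\right) e^{x}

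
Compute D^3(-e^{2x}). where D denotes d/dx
- 8 e^{2 x}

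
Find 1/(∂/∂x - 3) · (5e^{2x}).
- 5 e^{2 x}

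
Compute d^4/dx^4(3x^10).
15120 x^{6}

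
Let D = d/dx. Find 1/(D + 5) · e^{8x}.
\frac{e^{8 x}}{13}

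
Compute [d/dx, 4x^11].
44 x^{10}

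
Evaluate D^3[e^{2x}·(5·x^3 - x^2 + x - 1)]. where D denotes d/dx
\left(40 x^{3} + 172 x^{2} + 164 x + 22\right) e^{2 x}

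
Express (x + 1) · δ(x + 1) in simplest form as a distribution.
0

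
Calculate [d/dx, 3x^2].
6 x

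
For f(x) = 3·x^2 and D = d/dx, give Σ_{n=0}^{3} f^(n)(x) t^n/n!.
3 t^{2} + 6 t x + 3 x^{2}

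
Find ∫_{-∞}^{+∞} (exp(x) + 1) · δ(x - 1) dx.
1 + e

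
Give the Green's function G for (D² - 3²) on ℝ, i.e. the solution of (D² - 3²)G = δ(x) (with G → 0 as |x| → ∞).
-\frac{e^{-3|x|}}{6}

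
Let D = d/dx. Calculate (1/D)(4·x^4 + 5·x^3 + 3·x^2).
\frac{4 x^{5}}{5} + \frac{5 x^{4}}{4} + x^{3}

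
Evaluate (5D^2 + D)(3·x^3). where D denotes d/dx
9 x \left(x + 10\right)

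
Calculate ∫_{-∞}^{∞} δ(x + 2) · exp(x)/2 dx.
\frac{1}{2 e^{2}}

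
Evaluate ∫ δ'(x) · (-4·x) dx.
4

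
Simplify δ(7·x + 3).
\frac{\delta(x + 3/7)}{7}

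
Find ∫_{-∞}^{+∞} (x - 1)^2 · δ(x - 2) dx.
1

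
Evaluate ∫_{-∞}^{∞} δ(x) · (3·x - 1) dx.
-1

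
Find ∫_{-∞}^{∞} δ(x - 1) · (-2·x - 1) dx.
-3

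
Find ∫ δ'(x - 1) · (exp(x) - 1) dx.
- e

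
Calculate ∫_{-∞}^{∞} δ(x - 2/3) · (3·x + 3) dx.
5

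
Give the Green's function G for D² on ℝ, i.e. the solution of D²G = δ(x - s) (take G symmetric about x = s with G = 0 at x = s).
\frac{|x - s|}{2}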